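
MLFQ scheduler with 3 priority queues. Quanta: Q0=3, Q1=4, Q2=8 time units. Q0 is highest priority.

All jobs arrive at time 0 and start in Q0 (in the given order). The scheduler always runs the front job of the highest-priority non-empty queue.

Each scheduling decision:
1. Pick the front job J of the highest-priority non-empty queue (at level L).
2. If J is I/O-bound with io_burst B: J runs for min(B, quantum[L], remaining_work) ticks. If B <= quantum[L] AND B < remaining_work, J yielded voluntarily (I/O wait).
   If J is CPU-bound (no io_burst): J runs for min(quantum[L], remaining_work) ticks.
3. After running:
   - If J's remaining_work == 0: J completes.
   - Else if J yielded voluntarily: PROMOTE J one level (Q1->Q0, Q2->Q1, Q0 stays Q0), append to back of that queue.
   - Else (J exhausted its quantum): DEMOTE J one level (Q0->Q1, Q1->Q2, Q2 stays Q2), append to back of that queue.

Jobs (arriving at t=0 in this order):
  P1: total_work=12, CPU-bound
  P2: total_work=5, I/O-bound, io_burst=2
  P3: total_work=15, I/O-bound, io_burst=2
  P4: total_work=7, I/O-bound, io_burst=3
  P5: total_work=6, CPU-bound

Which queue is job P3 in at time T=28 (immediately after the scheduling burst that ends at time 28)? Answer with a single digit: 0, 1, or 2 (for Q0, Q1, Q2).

t=0-3: P1@Q0 runs 3, rem=9, quantum used, demote→Q1. Q0=[P2,P3,P4,P5] Q1=[P1] Q2=[]
t=3-5: P2@Q0 runs 2, rem=3, I/O yield, promote→Q0. Q0=[P3,P4,P5,P2] Q1=[P1] Q2=[]
t=5-7: P3@Q0 runs 2, rem=13, I/O yield, promote→Q0. Q0=[P4,P5,P2,P3] Q1=[P1] Q2=[]
t=7-10: P4@Q0 runs 3, rem=4, I/O yield, promote→Q0. Q0=[P5,P2,P3,P4] Q1=[P1] Q2=[]
t=10-13: P5@Q0 runs 3, rem=3, quantum used, demote→Q1. Q0=[P2,P3,P4] Q1=[P1,P5] Q2=[]
t=13-15: P2@Q0 runs 2, rem=1, I/O yield, promote→Q0. Q0=[P3,P4,P2] Q1=[P1,P5] Q2=[]
t=15-17: P3@Q0 runs 2, rem=11, I/O yield, promote→Q0. Q0=[P4,P2,P3] Q1=[P1,P5] Q2=[]
t=17-20: P4@Q0 runs 3, rem=1, I/O yield, promote→Q0. Q0=[P2,P3,P4] Q1=[P1,P5] Q2=[]
t=20-21: P2@Q0 runs 1, rem=0, completes. Q0=[P3,P4] Q1=[P1,P5] Q2=[]
t=21-23: P3@Q0 runs 2, rem=9, I/O yield, promote→Q0. Q0=[P4,P3] Q1=[P1,P5] Q2=[]
t=23-24: P4@Q0 runs 1, rem=0, completes. Q0=[P3] Q1=[P1,P5] Q2=[]
t=24-26: P3@Q0 runs 2, rem=7, I/O yield, promote→Q0. Q0=[P3] Q1=[P1,P5] Q2=[]
t=26-28: P3@Q0 runs 2, rem=5, I/O yield, promote→Q0. Q0=[P3] Q1=[P1,P5] Q2=[]
t=28-30: P3@Q0 runs 2, rem=3, I/O yield, promote→Q0. Q0=[P3] Q1=[P1,P5] Q2=[]
t=30-32: P3@Q0 runs 2, rem=1, I/O yield, promote→Q0. Q0=[P3] Q1=[P1,P5] Q2=[]
t=32-33: P3@Q0 runs 1, rem=0, completes. Q0=[] Q1=[P1,P5] Q2=[]
t=33-37: P1@Q1 runs 4, rem=5, quantum used, demote→Q2. Q0=[] Q1=[P5] Q2=[P1]
t=37-40: P5@Q1 runs 3, rem=0, completes. Q0=[] Q1=[] Q2=[P1]
t=40-45: P1@Q2 runs 5, rem=0, completes. Q0=[] Q1=[] Q2=[]

Answer: 0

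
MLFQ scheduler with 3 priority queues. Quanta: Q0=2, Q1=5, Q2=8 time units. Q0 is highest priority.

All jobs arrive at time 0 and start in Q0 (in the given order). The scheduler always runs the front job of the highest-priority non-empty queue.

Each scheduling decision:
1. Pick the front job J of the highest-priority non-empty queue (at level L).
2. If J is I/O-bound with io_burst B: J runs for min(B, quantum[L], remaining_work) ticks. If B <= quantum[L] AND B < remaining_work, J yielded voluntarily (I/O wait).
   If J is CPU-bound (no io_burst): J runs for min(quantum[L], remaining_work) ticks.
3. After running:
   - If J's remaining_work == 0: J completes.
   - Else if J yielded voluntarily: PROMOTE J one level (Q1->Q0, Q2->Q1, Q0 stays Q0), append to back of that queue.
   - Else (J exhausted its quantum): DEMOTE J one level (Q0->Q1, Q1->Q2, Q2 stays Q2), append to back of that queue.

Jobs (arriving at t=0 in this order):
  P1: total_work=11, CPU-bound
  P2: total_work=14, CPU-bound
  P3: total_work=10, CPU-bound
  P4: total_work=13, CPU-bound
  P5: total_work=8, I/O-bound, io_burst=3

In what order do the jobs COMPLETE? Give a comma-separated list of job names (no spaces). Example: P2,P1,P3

Answer: P5,P1,P2,P3,P4

Derivation:
t=0-2: P1@Q0 runs 2, rem=9, quantum used, demote→Q1. Q0=[P2,P3,P4,P5] Q1=[P1] Q2=[]
t=2-4: P2@Q0 runs 2, rem=12, quantum used, demote→Q1. Q0=[P3,P4,P5] Q1=[P1,P2] Q2=[]
t=4-6: P3@Q0 runs 2, rem=8, quantum used, demote→Q1. Q0=[P4,P5] Q1=[P1,P2,P3] Q2=[]
t=6-8: P4@Q0 runs 2, rem=11, quantum used, demote→Q1. Q0=[P5] Q1=[P1,P2,P3,P4] Q2=[]
t=8-10: P5@Q0 runs 2, rem=6, quantum used, demote→Q1. Q0=[] Q1=[P1,P2,P3,P4,P5] Q2=[]
t=10-15: P1@Q1 runs 5, rem=4, quantum used, demote→Q2. Q0=[] Q1=[P2,P3,P4,P5] Q2=[P1]
t=15-20: P2@Q1 runs 5, rem=7, quantum used, demote→Q2. Q0=[] Q1=[P3,P4,P5] Q2=[P1,P2]
t=20-25: P3@Q1 runs 5, rem=3, quantum used, demote→Q2. Q0=[] Q1=[P4,P5] Q2=[P1,P2,P3]
t=25-30: P4@Q1 runs 5, rem=6, quantum used, demote→Q2. Q0=[] Q1=[P5] Q2=[P1,P2,P3,P4]
t=30-33: P5@Q1 runs 3, rem=3, I/O yield, promote→Q0. Q0=[P5] Q1=[] Q2=[P1,P2,P3,P4]
t=33-35: P5@Q0 runs 2, rem=1, quantum used, demote→Q1. Q0=[] Q1=[P5] Q2=[P1,P2,P3,P4]
t=35-36: P5@Q1 runs 1, rem=0, completes. Q0=[] Q1=[] Q2=[P1,P2,P3,P4]
t=36-40: P1@Q2 runs 4, rem=0, completes. Q0=[] Q1=[] Q2=[P2,P3,P4]
t=40-47: P2@Q2 runs 7, rem=0, completes. Q0=[] Q1=[] Q2=[P3,P4]
t=47-50: P3@Q2 runs 3, rem=0, completes. Q0=[] Q1=[] Q2=[P4]
t=50-56: P4@Q2 runs 6, rem=0, completes. Q0=[] Q1=[] Q2=[]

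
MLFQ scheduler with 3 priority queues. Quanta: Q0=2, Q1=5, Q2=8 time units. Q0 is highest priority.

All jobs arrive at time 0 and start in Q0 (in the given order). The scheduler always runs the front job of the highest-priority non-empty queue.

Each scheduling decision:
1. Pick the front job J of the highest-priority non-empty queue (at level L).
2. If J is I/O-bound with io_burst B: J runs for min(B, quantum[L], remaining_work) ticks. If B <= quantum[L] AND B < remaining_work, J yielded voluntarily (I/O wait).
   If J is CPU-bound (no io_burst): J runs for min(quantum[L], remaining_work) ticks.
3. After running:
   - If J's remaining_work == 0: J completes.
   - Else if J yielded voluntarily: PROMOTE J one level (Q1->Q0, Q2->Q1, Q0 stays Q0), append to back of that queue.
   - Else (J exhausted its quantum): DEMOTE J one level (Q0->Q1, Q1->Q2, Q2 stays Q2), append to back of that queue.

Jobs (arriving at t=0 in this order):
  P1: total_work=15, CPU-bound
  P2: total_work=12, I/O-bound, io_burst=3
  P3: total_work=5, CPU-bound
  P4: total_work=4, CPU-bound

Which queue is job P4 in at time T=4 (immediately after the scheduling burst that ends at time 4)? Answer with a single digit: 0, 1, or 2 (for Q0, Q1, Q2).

t=0-2: P1@Q0 runs 2, rem=13, quantum used, demote→Q1. Q0=[P2,P3,P4] Q1=[P1] Q2=[]
t=2-4: P2@Q0 runs 2, rem=10, quantum used, demote→Q1. Q0=[P3,P4] Q1=[P1,P2] Q2=[]
t=4-6: P3@Q0 runs 2, rem=3, quantum used, demote→Q1. Q0=[P4] Q1=[P1,P2,P3] Q2=[]
t=6-8: P4@Q0 runs 2, rem=2, quantum used, demote→Q1. Q0=[] Q1=[P1,P2,P3,P4] Q2=[]
t=8-13: P1@Q1 runs 5, rem=8, quantum used, demote→Q2. Q0=[] Q1=[P2,P3,P4] Q2=[P1]
t=13-16: P2@Q1 runs 3, rem=7, I/O yield, promote→Q0. Q0=[P2] Q1=[P3,P4] Q2=[P1]
t=16-18: P2@Q0 runs 2, rem=5, quantum used, demote→Q1. Q0=[] Q1=[P3,P4,P2] Q2=[P1]
t=18-21: P3@Q1 runs 3, rem=0, completes. Q0=[] Q1=[P4,P2] Q2=[P1]
t=21-23: P4@Q1 runs 2, rem=0, completes. Q0=[] Q1=[P2] Q2=[P1]
t=23-26: P2@Q1 runs 3, rem=2, I/O yield, promote→Q0. Q0=[P2] Q1=[] Q2=[P1]
t=26-28: P2@Q0 runs 2, rem=0, completes. Q0=[] Q1=[] Q2=[P1]
t=28-36: P1@Q2 runs 8, rem=0, completes. Q0=[] Q1=[] Q2=[]

Answer: 0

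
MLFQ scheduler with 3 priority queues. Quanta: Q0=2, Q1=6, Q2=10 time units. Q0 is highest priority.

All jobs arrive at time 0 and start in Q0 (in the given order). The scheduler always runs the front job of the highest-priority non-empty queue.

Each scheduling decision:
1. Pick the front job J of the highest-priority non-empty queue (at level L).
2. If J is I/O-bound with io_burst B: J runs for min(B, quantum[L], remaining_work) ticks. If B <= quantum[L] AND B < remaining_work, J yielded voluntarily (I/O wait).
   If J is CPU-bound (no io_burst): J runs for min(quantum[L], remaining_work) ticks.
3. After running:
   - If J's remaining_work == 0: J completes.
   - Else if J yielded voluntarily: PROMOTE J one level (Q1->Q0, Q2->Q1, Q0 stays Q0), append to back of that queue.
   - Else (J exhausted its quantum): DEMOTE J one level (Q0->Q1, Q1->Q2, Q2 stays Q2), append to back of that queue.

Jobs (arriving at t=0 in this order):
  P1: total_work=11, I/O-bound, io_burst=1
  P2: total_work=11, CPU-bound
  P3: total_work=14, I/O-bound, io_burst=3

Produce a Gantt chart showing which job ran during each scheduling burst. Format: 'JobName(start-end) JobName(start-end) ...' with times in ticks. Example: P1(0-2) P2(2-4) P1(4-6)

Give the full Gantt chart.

Answer: P1(0-1) P2(1-3) P3(3-5) P1(5-6) P1(6-7) P1(7-8) P1(8-9) P1(9-10) P1(10-11) P1(11-12) P1(12-13) P1(13-14) P1(14-15) P2(15-21) P3(21-24) P3(24-26) P3(26-29) P3(29-31) P3(31-33) P2(33-36)

Derivation:
t=0-1: P1@Q0 runs 1, rem=10, I/O yield, promote→Q0. Q0=[P2,P3,P1] Q1=[] Q2=[]
t=1-3: P2@Q0 runs 2, rem=9, quantum used, demote→Q1. Q0=[P3,P1] Q1=[P2] Q2=[]
t=3-5: P3@Q0 runs 2, rem=12, quantum used, demote→Q1. Q0=[P1] Q1=[P2,P3] Q2=[]
t=5-6: P1@Q0 runs 1, rem=9, I/O yield, promote→Q0. Q0=[P1] Q1=[P2,P3] Q2=[]
t=6-7: P1@Q0 runs 1, rem=8, I/O yield, promote→Q0. Q0=[P1] Q1=[P2,P3] Q2=[]
t=7-8: P1@Q0 runs 1, rem=7, I/O yield, promote→Q0. Q0=[P1] Q1=[P2,P3] Q2=[]
t=8-9: P1@Q0 runs 1, rem=6, I/O yield, promote→Q0. Q0=[P1] Q1=[P2,P3] Q2=[]
t=9-10: P1@Q0 runs 1, rem=5, I/O yield, promote→Q0. Q0=[P1] Q1=[P2,P3] Q2=[]
t=10-11: P1@Q0 runs 1, rem=4, I/O yield, promote→Q0. Q0=[P1] Q1=[P2,P3] Q2=[]
t=11-12: P1@Q0 runs 1, rem=3, I/O yield, promote→Q0. Q0=[P1] Q1=[P2,P3] Q2=[]
t=12-13: P1@Q0 runs 1, rem=2, I/O yield, promote→Q0. Q0=[P1] Q1=[P2,P3] Q2=[]
t=13-14: P1@Q0 runs 1, rem=1, I/O yield, promote→Q0. Q0=[P1] Q1=[P2,P3] Q2=[]
t=14-15: P1@Q0 runs 1, rem=0, completes. Q0=[] Q1=[P2,P3] Q2=[]
t=15-21: P2@Q1 runs 6, rem=3, quantum used, demote→Q2. Q0=[] Q1=[P3] Q2=[P2]
t=21-24: P3@Q1 runs 3, rem=9, I/O yield, promote→Q0. Q0=[P3] Q1=[] Q2=[P2]
t=24-26: P3@Q0 runs 2, rem=7, quantum used, demote→Q1. Q0=[] Q1=[P3] Q2=[P2]
t=26-29: P3@Q1 runs 3, rem=4, I/O yield, promote→Q0. Q0=[P3] Q1=[] Q2=[P2]
t=29-31: P3@Q0 runs 2, rem=2, quantum used, demote→Q1. Q0=[] Q1=[P3] Q2=[P2]
t=31-33: P3@Q1 runs 2, rem=0, completes. Q0=[] Q1=[] Q2=[P2]
t=33-36: P2@Q2 runs 3, rem=0, completes. Q0=[] Q1=[] Q2=[]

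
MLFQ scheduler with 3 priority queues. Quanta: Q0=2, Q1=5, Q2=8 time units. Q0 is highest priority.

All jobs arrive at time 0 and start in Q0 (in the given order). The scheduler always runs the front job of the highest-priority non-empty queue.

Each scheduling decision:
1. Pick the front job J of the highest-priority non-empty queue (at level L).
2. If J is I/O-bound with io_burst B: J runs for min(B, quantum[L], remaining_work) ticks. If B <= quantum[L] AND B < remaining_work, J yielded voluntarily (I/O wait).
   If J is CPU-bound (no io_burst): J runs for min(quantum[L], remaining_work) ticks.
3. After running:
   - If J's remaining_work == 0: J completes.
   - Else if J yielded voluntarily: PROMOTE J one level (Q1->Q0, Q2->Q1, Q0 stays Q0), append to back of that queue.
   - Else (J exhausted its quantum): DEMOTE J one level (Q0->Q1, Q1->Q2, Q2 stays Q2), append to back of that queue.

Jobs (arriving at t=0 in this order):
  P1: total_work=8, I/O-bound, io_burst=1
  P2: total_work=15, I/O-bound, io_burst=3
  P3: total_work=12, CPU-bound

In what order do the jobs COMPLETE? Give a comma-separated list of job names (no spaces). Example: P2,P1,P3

t=0-1: P1@Q0 runs 1, rem=7, I/O yield, promote→Q0. Q0=[P2,P3,P1] Q1=[] Q2=[]
t=1-3: P2@Q0 runs 2, rem=13, quantum used, demote→Q1. Q0=[P3,P1] Q1=[P2] Q2=[]
t=3-5: P3@Q0 runs 2, rem=10, quantum used, demote→Q1. Q0=[P1] Q1=[P2,P3] Q2=[]
t=5-6: P1@Q0 runs 1, rem=6, I/O yield, promote→Q0. Q0=[P1] Q1=[P2,P3] Q2=[]
t=6-7: P1@Q0 runs 1, rem=5, I/O yield, promote→Q0. Q0=[P1] Q1=[P2,P3] Q2=[]
t=7-8: P1@Q0 runs 1, rem=4, I/O yield, promote→Q0. Q0=[P1] Q1=[P2,P3] Q2=[]
t=8-9: P1@Q0 runs 1, rem=3, I/O yield, promote→Q0. Q0=[P1] Q1=[P2,P3] Q2=[]
t=9-10: P1@Q0 runs 1, rem=2, I/O yield, promote→Q0. Q0=[P1] Q1=[P2,P3] Q2=[]
t=10-11: P1@Q0 runs 1, rem=1, I/O yield, promote→Q0. Q0=[P1] Q1=[P2,P3] Q2=[]
t=11-12: P1@Q0 runs 1, rem=0, completes. Q0=[] Q1=[P2,P3] Q2=[]
t=12-15: P2@Q1 runs 3, rem=10, I/O yield, promote→Q0. Q0=[P2] Q1=[P3] Q2=[]
t=15-17: P2@Q0 runs 2, rem=8, quantum used, demote→Q1. Q0=[] Q1=[P3,P2] Q2=[]
t=17-22: P3@Q1 runs 5, rem=5, quantum used, demote→Q2. Q0=[] Q1=[P2] Q2=[P3]
t=22-25: P2@Q1 runs 3, rem=5, I/O yield, promote→Q0. Q0=[P2] Q1=[] Q2=[P3]
t=25-27: P2@Q0 runs 2, rem=3, quantum used, demote→Q1. Q0=[] Q1=[P2] Q2=[P3]
t=27-30: P2@Q1 runs 3, rem=0, completes. Q0=[] Q1=[] Q2=[P3]
t=30-35: P3@Q2 runs 5, rem=0, completes. Q0=[] Q1=[] Q2=[]

Answer: P1,P2,P3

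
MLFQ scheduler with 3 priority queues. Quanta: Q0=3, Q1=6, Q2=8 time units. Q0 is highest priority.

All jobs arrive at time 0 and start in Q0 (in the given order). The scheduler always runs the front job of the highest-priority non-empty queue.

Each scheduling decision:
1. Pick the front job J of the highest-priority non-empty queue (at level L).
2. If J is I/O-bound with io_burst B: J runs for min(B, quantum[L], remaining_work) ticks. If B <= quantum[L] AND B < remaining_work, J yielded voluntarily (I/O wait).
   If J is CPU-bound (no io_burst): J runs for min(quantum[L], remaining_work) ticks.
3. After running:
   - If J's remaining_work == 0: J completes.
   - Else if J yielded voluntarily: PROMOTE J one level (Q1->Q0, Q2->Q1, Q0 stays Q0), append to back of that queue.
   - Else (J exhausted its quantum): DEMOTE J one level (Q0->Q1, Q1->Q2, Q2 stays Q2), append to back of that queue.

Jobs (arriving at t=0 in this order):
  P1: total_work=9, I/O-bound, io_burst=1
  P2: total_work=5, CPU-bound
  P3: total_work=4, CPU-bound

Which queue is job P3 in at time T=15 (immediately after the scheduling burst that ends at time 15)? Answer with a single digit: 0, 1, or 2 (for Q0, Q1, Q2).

t=0-1: P1@Q0 runs 1, rem=8, I/O yield, promote→Q0. Q0=[P2,P3,P1] Q1=[] Q2=[]
t=1-4: P2@Q0 runs 3, rem=2, quantum used, demote→Q1. Q0=[P3,P1] Q1=[P2] Q2=[]
t=4-7: P3@Q0 runs 3, rem=1, quantum used, demote→Q1. Q0=[P1] Q1=[P2,P3] Q2=[]
t=7-8: P1@Q0 runs 1, rem=7, I/O yield, promote→Q0. Q0=[P1] Q1=[P2,P3] Q2=[]
t=8-9: P1@Q0 runs 1, rem=6, I/O yield, promote→Q0. Q0=[P1] Q1=[P2,P3] Q2=[]
t=9-10: P1@Q0 runs 1, rem=5, I/O yield, promote→Q0. Q0=[P1] Q1=[P2,P3] Q2=[]
t=10-11: P1@Q0 runs 1, rem=4, I/O yield, promote→Q0. Q0=[P1] Q1=[P2,P3] Q2=[]
t=11-12: P1@Q0 runs 1, rem=3, I/O yield, promote→Q0. Q0=[P1] Q1=[P2,P3] Q2=[]
t=12-13: P1@Q0 runs 1, rem=2, I/O yield, promote→Q0. Q0=[P1] Q1=[P2,P3] Q2=[]
t=13-14: P1@Q0 runs 1, rem=1, I/O yield, promote→Q0. Q0=[P1] Q1=[P2,P3] Q2=[]
t=14-15: P1@Q0 runs 1, rem=0, completes. Q0=[] Q1=[P2,P3] Q2=[]
t=15-17: P2@Q1 runs 2, rem=0, completes. Q0=[] Q1=[P3] Q2=[]
t=17-18: P3@Q1 runs 1, rem=0, completes. Q0=[] Q1=[] Q2=[]

Answer: 1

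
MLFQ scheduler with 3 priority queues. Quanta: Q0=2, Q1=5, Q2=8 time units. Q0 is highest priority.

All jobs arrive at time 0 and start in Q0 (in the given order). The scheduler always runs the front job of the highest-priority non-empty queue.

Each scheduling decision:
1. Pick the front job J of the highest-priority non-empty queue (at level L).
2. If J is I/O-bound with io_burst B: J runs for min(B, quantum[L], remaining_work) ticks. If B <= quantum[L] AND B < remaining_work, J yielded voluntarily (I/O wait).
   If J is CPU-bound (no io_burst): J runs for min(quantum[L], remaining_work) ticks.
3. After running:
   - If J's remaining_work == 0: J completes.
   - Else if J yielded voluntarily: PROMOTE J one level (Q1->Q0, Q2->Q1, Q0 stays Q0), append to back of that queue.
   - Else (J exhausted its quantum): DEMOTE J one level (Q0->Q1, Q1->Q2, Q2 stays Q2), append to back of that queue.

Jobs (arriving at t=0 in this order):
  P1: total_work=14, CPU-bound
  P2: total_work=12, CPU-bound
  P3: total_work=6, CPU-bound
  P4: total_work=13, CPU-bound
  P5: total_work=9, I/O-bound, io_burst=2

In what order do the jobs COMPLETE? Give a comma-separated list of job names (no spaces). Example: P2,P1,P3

Answer: P5,P3,P1,P2,P4

Derivation:
t=0-2: P1@Q0 runs 2, rem=12, quantum used, demote→Q1. Q0=[P2,P3,P4,P5] Q1=[P1] Q2=[]
t=2-4: P2@Q0 runs 2, rem=10, quantum used, demote→Q1. Q0=[P3,P4,P5] Q1=[P1,P2] Q2=[]
t=4-6: P3@Q0 runs 2, rem=4, quantum used, demote→Q1. Q0=[P4,P5] Q1=[P1,P2,P3] Q2=[]
t=6-8: P4@Q0 runs 2, rem=11, quantum used, demote→Q1. Q0=[P5] Q1=[P1,P2,P3,P4] Q2=[]
t=8-10: P5@Q0 runs 2, rem=7, I/O yield, promote→Q0. Q0=[P5] Q1=[P1,P2,P3,P4] Q2=[]
t=10-12: P5@Q0 runs 2, rem=5, I/O yield, promote→Q0. Q0=[P5] Q1=[P1,P2,P3,P4] Q2=[]
t=12-14: P5@Q0 runs 2, rem=3, I/O yield, promote→Q0. Q0=[P5] Q1=[P1,P2,P3,P4] Q2=[]
t=14-16: P5@Q0 runs 2, rem=1, I/O yield, promote→Q0. Q0=[P5] Q1=[P1,P2,P3,P4] Q2=[]
t=16-17: P5@Q0 runs 1, rem=0, completes. Q0=[] Q1=[P1,P2,P3,P4] Q2=[]
t=17-22: P1@Q1 runs 5, rem=7, quantum used, demote→Q2. Q0=[] Q1=[P2,P3,P4] Q2=[P1]
t=22-27: P2@Q1 runs 5, rem=5, quantum used, demote→Q2. Q0=[] Q1=[P3,P4] Q2=[P1,P2]
t=27-31: P3@Q1 runs 4, rem=0, completes. Q0=[] Q1=[P4] Q2=[P1,P2]
t=31-36: P4@Q1 runs 5, rem=6, quantum used, demote→Q2. Q0=[] Q1=[] Q2=[P1,P2,P4]
t=36-43: P1@Q2 runs 7, rem=0, completes. Q0=[] Q1=[] Q2=[P2,P4]
t=43-48: P2@Q2 runs 5, rem=0, completes. Q0=[] Q1=[] Q2=[P4]
t=48-54: P4@Q2 runs 6, rem=0, completes. Q0=[] Q1=[] Q2=[]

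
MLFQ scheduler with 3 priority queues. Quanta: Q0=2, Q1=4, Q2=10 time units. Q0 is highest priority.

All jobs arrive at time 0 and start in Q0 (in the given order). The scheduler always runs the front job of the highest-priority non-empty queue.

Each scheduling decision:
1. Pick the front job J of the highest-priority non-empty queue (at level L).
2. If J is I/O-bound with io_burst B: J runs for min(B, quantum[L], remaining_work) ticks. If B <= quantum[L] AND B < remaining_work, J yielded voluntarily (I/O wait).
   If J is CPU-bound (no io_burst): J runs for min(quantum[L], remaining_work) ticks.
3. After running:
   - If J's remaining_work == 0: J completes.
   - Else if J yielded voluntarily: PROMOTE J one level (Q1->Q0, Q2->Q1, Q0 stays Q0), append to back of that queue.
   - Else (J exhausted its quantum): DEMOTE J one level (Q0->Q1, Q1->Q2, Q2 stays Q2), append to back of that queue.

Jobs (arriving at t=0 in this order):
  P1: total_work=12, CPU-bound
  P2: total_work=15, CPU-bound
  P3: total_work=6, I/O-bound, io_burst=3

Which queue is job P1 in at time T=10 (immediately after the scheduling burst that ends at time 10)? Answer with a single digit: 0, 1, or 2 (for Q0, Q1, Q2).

t=0-2: P1@Q0 runs 2, rem=10, quantum used, demote→Q1. Q0=[P2,P3] Q1=[P1] Q2=[]
t=2-4: P2@Q0 runs 2, rem=13, quantum used, demote→Q1. Q0=[P3] Q1=[P1,P2] Q2=[]
t=4-6: P3@Q0 runs 2, rem=4, quantum used, demote→Q1. Q0=[] Q1=[P1,P2,P3] Q2=[]
t=6-10: P1@Q1 runs 4, rem=6, quantum used, demote→Q2. Q0=[] Q1=[P2,P3] Q2=[P1]
t=10-14: P2@Q1 runs 4, rem=9, quantum used, demote→Q2. Q0=[] Q1=[P3] Q2=[P1,P2]
t=14-17: P3@Q1 runs 3, rem=1, I/O yield, promote→Q0. Q0=[P3] Q1=[] Q2=[P1,P2]
t=17-18: P3@Q0 runs 1, rem=0, completes. Q0=[] Q1=[] Q2=[P1,P2]
t=18-24: P1@Q2 runs 6, rem=0, completes. Q0=[] Q1=[] Q2=[P2]
t=24-33: P2@Q2 runs 9, rem=0, completes. Q0=[] Q1=[] Q2=[]

Answer: 2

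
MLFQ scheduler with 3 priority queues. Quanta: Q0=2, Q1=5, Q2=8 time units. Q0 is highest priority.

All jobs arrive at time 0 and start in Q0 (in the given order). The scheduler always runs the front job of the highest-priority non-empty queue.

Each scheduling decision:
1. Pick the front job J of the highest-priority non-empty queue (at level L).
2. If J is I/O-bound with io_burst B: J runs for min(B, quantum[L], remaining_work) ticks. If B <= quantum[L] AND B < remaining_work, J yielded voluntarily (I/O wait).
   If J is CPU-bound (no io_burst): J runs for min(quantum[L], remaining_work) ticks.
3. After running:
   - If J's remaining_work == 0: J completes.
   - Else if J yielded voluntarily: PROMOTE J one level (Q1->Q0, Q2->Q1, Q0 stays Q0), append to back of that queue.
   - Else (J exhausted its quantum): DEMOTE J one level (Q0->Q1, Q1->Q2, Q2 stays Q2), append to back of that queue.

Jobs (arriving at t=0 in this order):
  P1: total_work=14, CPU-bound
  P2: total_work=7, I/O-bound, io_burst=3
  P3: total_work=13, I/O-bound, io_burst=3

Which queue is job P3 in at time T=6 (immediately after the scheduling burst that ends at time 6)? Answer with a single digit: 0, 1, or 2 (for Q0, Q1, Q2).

Answer: 1

Derivation:
t=0-2: P1@Q0 runs 2, rem=12, quantum used, demote→Q1. Q0=[P2,P3] Q1=[P1] Q2=[]
t=2-4: P2@Q0 runs 2, rem=5, quantum used, demote→Q1. Q0=[P3] Q1=[P1,P2] Q2=[]
t=4-6: P3@Q0 runs 2, rem=11, quantum used, demote→Q1. Q0=[] Q1=[P1,P2,P3] Q2=[]
t=6-11: P1@Q1 runs 5, rem=7, quantum used, demote→Q2. Q0=[] Q1=[P2,P3] Q2=[P1]
t=11-14: P2@Q1 runs 3, rem=2, I/O yield, promote→Q0. Q0=[P2] Q1=[P3] Q2=[P1]
t=14-16: P2@Q0 runs 2, rem=0, completes. Q0=[] Q1=[P3] Q2=[P1]
t=16-19: P3@Q1 runs 3, rem=8, I/O yield, promote→Q0. Q0=[P3] Q1=[] Q2=[P1]
t=19-21: P3@Q0 runs 2, rem=6, quantum used, demote→Q1. Q0=[] Q1=[P3] Q2=[P1]
t=21-24: P3@Q1 runs 3, rem=3, I/O yield, promote→Q0. Q0=[P3] Q1=[] Q2=[P1]
t=24-26: P3@Q0 runs 2, rem=1, quantum used, demote→Q1. Q0=[] Q1=[P3] Q2=[P1]
t=26-27: P3@Q1 runs 1, rem=0, completes. Q0=[] Q1=[] Q2=[P1]
t=27-34: P1@Q2 runs 7, rem=0, completes. Q0=[] Q1=[] Q2=[]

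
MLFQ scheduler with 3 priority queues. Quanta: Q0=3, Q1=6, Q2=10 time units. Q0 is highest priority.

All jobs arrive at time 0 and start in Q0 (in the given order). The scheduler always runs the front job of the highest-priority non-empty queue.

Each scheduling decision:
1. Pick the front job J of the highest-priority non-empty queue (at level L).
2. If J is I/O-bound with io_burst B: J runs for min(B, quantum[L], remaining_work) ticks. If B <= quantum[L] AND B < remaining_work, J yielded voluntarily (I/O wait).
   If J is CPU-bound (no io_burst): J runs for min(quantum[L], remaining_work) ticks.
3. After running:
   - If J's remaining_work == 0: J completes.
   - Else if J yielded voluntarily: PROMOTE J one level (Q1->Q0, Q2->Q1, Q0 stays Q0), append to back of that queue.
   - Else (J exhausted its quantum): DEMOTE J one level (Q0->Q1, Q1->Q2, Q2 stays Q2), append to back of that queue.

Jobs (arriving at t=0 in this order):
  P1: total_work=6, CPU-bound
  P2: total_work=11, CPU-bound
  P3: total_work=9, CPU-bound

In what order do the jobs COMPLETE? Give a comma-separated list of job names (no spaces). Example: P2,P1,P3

Answer: P1,P3,P2

Derivation:
t=0-3: P1@Q0 runs 3, rem=3, quantum used, demote→Q1. Q0=[P2,P3] Q1=[P1] Q2=[]
t=3-6: P2@Q0 runs 3, rem=8, quantum used, demote→Q1. Q0=[P3] Q1=[P1,P2] Q2=[]
t=6-9: P3@Q0 runs 3, rem=6, quantum used, demote→Q1. Q0=[] Q1=[P1,P2,P3] Q2=[]
t=9-12: P1@Q1 runs 3, rem=0, completes. Q0=[] Q1=[P2,P3] Q2=[]
t=12-18: P2@Q1 runs 6, rem=2, quantum used, demote→Q2. Q0=[] Q1=[P3] Q2=[P2]
t=18-24: P3@Q1 runs 6, rem=0, completes. Q0=[] Q1=[] Q2=[P2]
t=24-26: P2@Q2 runs 2, rem=0, completes. Q0=[] Q1=[] Q2=[]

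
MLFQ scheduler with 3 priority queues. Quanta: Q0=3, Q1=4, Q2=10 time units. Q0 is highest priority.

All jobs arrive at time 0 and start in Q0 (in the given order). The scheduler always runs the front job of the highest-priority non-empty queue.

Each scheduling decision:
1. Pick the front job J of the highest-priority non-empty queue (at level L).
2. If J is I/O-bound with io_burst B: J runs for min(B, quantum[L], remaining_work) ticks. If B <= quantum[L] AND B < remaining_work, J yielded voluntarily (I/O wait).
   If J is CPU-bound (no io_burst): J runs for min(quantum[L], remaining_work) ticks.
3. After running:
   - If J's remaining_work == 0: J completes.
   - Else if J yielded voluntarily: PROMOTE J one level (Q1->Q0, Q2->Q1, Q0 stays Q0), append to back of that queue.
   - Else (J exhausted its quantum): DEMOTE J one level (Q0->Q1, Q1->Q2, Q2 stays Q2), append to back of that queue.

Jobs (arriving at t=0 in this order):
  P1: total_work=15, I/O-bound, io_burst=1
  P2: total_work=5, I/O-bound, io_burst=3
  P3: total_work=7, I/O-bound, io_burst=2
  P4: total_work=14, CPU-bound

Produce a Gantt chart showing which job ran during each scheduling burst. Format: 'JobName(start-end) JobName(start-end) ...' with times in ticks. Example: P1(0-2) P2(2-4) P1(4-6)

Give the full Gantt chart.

t=0-1: P1@Q0 runs 1, rem=14, I/O yield, promote→Q0. Q0=[P2,P3,P4,P1] Q1=[] Q2=[]
t=1-4: P2@Q0 runs 3, rem=2, I/O yield, promote→Q0. Q0=[P3,P4,P1,P2] Q1=[] Q2=[]
t=4-6: P3@Q0 runs 2, rem=5, I/O yield, promote→Q0. Q0=[P4,P1,P2,P3] Q1=[] Q2=[]
t=6-9: P4@Q0 runs 3, rem=11, quantum used, demote→Q1. Q0=[P1,P2,P3] Q1=[P4] Q2=[]
t=9-10: P1@Q0 runs 1, rem=13, I/O yield, promote→Q0. Q0=[P2,P3,P1] Q1=[P4] Q2=[]
t=10-12: P2@Q0 runs 2, rem=0, completes. Q0=[P3,P1] Q1=[P4] Q2=[]
t=12-14: P3@Q0 runs 2, rem=3, I/O yield, promote→Q0. Q0=[P1,P3] Q1=[P4] Q2=[]
t=14-15: P1@Q0 runs 1, rem=12, I/O yield, promote→Q0. Q0=[P3,P1] Q1=[P4] Q2=[]
t=15-17: P3@Q0 runs 2, rem=1, I/O yield, promote→Q0. Q0=[P1,P3] Q1=[P4] Q2=[]
t=17-18: P1@Q0 runs 1, rem=11, I/O yield, promote→Q0. Q0=[P3,P1] Q1=[P4] Q2=[]
t=18-19: P3@Q0 runs 1, rem=0, completes. Q0=[P1] Q1=[P4] Q2=[]
t=19-20: P1@Q0 runs 1, rem=10, I/O yield, promote→Q0. Q0=[P1] Q1=[P4] Q2=[]
t=20-21: P1@Q0 runs 1, rem=9, I/O yield, promote→Q0. Q0=[P1] Q1=[P4] Q2=[]
t=21-22: P1@Q0 runs 1, rem=8, I/O yield, promote→Q0. Q0=[P1] Q1=[P4] Q2=[]
t=22-23: P1@Q0 runs 1, rem=7, I/O yield, promote→Q0. Q0=[P1] Q1=[P4] Q2=[]
t=23-24: P1@Q0 runs 1, rem=6, I/O yield, promote→Q0. Q0=[P1] Q1=[P4] Q2=[]
t=24-25: P1@Q0 runs 1, rem=5, I/O yield, promote→Q0. Q0=[P1] Q1=[P4] Q2=[]
t=25-26: P1@Q0 runs 1, rem=4, I/O yield, promote→Q0. Q0=[P1] Q1=[P4] Q2=[]
t=26-27: P1@Q0 runs 1, rem=3, I/O yield, promote→Q0. Q0=[P1] Q1=[P4] Q2=[]
t=27-28: P1@Q0 runs 1, rem=2, I/O yield, promote→Q0. Q0=[P1] Q1=[P4] Q2=[]
t=28-29: P1@Q0 runs 1, rem=1, I/O yield, promote→Q0. Q0=[P1] Q1=[P4] Q2=[]
t=29-30: P1@Q0 runs 1, rem=0, completes. Q0=[] Q1=[P4] Q2=[]
t=30-34: P4@Q1 runs 4, rem=7, quantum used, demote→Q2. Q0=[] Q1=[] Q2=[P4]
t=34-41: P4@Q2 runs 7, rem=0, completes. Q0=[] Q1=[] Q2=[]

Answer: P1(0-1) P2(1-4) P3(4-6) P4(6-9) P1(9-10) P2(10-12) P3(12-14) P1(14-15) P3(15-17) P1(17-18) P3(18-19) P1(19-20) P1(20-21) P1(21-22) P1(22-23) P1(23-24) P1(24-25) P1(25-26) P1(26-27) P1(27-28) P1(28-29) P1(29-30) P4(30-34) P4(34-41)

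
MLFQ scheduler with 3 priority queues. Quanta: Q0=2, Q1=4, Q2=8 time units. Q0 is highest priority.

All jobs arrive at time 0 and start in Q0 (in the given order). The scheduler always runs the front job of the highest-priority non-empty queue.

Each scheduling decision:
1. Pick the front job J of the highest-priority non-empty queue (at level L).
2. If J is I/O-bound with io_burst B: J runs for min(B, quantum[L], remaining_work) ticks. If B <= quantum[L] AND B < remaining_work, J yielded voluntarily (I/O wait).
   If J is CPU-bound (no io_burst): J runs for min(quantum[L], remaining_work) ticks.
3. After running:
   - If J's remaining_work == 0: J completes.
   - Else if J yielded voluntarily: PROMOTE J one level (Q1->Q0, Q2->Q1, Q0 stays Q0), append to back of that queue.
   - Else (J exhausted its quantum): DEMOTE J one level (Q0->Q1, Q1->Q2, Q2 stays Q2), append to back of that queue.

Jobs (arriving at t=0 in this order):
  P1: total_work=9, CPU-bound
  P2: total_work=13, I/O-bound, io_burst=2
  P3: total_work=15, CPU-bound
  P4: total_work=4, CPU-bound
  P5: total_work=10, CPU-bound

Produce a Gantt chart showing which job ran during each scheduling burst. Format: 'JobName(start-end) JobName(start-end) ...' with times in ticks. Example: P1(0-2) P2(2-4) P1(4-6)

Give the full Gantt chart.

Answer: P1(0-2) P2(2-4) P3(4-6) P4(6-8) P5(8-10) P2(10-12) P2(12-14) P2(14-16) P2(16-18) P2(18-20) P2(20-21) P1(21-25) P3(25-29) P4(29-31) P5(31-35) P1(35-38) P3(38-46) P5(46-50) P3(50-51)

Derivation:
t=0-2: P1@Q0 runs 2, rem=7, quantum used, demote→Q1. Q0=[P2,P3,P4,P5] Q1=[P1] Q2=[]
t=2-4: P2@Q0 runs 2, rem=11, I/O yield, promote→Q0. Q0=[P3,P4,P5,P2] Q1=[P1] Q2=[]
t=4-6: P3@Q0 runs 2, rem=13, quantum used, demote→Q1. Q0=[P4,P5,P2] Q1=[P1,P3] Q2=[]
t=6-8: P4@Q0 runs 2, rem=2, quantum used, demote→Q1. Q0=[P5,P2] Q1=[P1,P3,P4] Q2=[]
t=8-10: P5@Q0 runs 2, rem=8, quantum used, demote→Q1. Q0=[P2] Q1=[P1,P3,P4,P5] Q2=[]
t=10-12: P2@Q0 runs 2, rem=9, I/O yield, promote→Q0. Q0=[P2] Q1=[P1,P3,P4,P5] Q2=[]
t=12-14: P2@Q0 runs 2, rem=7, I/O yield, promote→Q0. Q0=[P2] Q1=[P1,P3,P4,P5] Q2=[]
t=14-16: P2@Q0 runs 2, rem=5, I/O yield, promote→Q0. Q0=[P2] Q1=[P1,P3,P4,P5] Q2=[]
t=16-18: P2@Q0 runs 2, rem=3, I/O yield, promote→Q0. Q0=[P2] Q1=[P1,P3,P4,P5] Q2=[]
t=18-20: P2@Q0 runs 2, rem=1, I/O yield, promote→Q0. Q0=[P2] Q1=[P1,P3,P4,P5] Q2=[]
t=20-21: P2@Q0 runs 1, rem=0, completes. Q0=[] Q1=[P1,P3,P4,P5] Q2=[]
t=21-25: P1@Q1 runs 4, rem=3, quantum used, demote→Q2. Q0=[] Q1=[P3,P4,P5] Q2=[P1]
t=25-29: P3@Q1 runs 4, rem=9, quantum used, demote→Q2. Q0=[] Q1=[P4,P5] Q2=[P1,P3]
t=29-31: P4@Q1 runs 2, rem=0, completes. Q0=[] Q1=[P5] Q2=[P1,P3]
t=31-35: P5@Q1 runs 4, rem=4, quantum used, demote→Q2. Q0=[] Q1=[] Q2=[P1,P3,P5]
t=35-38: P1@Q2 runs 3, rem=0, completes. Q0=[] Q1=[] Q2=[P3,P5]
t=38-46: P3@Q2 runs 8, rem=1, quantum used, demote→Q2. Q0=[] Q1=[] Q2=[P5,P3]
t=46-50: P5@Q2 runs 4, rem=0, completes. Q0=[] Q1=[] Q2=[P3]
t=50-51: P3@Q2 runs 1, rem=0, completes. Q0=[] Q1=[] Q2=[]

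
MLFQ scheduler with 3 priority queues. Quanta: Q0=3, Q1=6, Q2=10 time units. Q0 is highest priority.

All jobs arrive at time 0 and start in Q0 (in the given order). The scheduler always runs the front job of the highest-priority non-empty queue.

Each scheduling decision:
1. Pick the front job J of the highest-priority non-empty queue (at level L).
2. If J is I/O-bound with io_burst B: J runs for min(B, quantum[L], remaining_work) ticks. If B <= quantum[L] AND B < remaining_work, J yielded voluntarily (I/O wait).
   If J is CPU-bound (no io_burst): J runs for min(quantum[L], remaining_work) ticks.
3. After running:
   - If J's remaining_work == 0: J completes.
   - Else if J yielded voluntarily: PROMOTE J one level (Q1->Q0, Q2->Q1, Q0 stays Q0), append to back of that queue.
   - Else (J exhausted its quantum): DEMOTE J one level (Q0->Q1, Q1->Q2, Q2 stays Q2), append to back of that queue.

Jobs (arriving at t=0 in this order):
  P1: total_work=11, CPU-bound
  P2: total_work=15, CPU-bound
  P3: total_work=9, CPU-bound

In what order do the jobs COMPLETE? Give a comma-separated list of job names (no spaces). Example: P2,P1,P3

Answer: P3,P1,P2

Derivation:
t=0-3: P1@Q0 runs 3, rem=8, quantum used, demote→Q1. Q0=[P2,P3] Q1=[P1] Q2=[]
t=3-6: P2@Q0 runs 3, rem=12, quantum used, demote→Q1. Q0=[P3] Q1=[P1,P2] Q2=[]
t=6-9: P3@Q0 runs 3, rem=6, quantum used, demote→Q1. Q0=[] Q1=[P1,P2,P3] Q2=[]
t=9-15: P1@Q1 runs 6, rem=2, quantum used, demote→Q2. Q0=[] Q1=[P2,P3] Q2=[P1]
t=15-21: P2@Q1 runs 6, rem=6, quantum used, demote→Q2. Q0=[] Q1=[P3] Q2=[P1,P2]
t=21-27: P3@Q1 runs 6, rem=0, completes. Q0=[] Q1=[] Q2=[P1,P2]
t=27-29: P1@Q2 runs 2, rem=0, completes. Q0=[] Q1=[] Q2=[P2]
t=29-35: P2@Q2 runs 6, rem=0, completes. Q0=[] Q1=[] Q2=[]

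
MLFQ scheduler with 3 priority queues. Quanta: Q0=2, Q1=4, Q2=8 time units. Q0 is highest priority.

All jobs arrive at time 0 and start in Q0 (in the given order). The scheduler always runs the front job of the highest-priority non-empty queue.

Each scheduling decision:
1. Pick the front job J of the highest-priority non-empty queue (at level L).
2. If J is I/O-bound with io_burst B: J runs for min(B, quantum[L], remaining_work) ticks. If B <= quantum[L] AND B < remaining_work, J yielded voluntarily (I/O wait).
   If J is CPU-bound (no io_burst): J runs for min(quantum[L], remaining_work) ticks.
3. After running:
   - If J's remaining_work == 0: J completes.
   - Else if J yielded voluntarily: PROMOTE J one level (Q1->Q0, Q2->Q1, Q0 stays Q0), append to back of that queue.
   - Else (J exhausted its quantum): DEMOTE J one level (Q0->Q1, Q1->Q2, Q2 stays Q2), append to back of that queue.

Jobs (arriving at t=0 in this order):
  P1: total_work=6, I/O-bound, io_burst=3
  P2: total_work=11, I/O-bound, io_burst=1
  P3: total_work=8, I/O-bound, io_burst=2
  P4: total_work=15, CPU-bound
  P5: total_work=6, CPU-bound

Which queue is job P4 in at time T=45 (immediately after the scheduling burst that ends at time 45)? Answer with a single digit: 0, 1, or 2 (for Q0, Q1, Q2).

Answer: 2

Derivation:
t=0-2: P1@Q0 runs 2, rem=4, quantum used, demote→Q1. Q0=[P2,P3,P4,P5] Q1=[P1] Q2=[]
t=2-3: P2@Q0 runs 1, rem=10, I/O yield, promote→Q0. Q0=[P3,P4,P5,P2] Q1=[P1] Q2=[]
t=3-5: P3@Q0 runs 2, rem=6, I/O yield, promote→Q0. Q0=[P4,P5,P2,P3] Q1=[P1] Q2=[]
t=5-7: P4@Q0 runs 2, rem=13, quantum used, demote→Q1. Q0=[P5,P2,P3] Q1=[P1,P4] Q2=[]
t=7-9: P5@Q0 runs 2, rem=4, quantum used, demote→Q1. Q0=[P2,P3] Q1=[P1,P4,P5] Q2=[]
t=9-10: P2@Q0 runs 1, rem=9, I/O yield, promote→Q0. Q0=[P3,P2] Q1=[P1,P4,P5] Q2=[]
t=10-12: P3@Q0 runs 2, rem=4, I/O yield, promote→Q0. Q0=[P2,P3] Q1=[P1,P4,P5] Q2=[]
t=12-13: P2@Q0 runs 1, rem=8, I/O yield, promote→Q0. Q0=[P3,P2] Q1=[P1,P4,P5] Q2=[]
t=13-15: P3@Q0 runs 2, rem=2, I/O yield, promote→Q0. Q0=[P2,P3] Q1=[P1,P4,P5] Q2=[]
t=15-16: P2@Q0 runs 1, rem=7, I/O yield, promote→Q0. Q0=[P3,P2] Q1=[P1,P4,P5] Q2=[]
t=16-18: P3@Q0 runs 2, rem=0, completes. Q0=[P2] Q1=[P1,P4,P5] Q2=[]
t=18-19: P2@Q0 runs 1, rem=6, I/O yield, promote→Q0. Q0=[P2] Q1=[P1,P4,P5] Q2=[]
t=19-20: P2@Q0 runs 1, rem=5, I/O yield, promote→Q0. Q0=[P2] Q1=[P1,P4,P5] Q2=[]
t=20-21: P2@Q0 runs 1, rem=4, I/O yield, promote→Q0. Q0=[P2] Q1=[P1,P4,P5] Q2=[]
t=21-22: P2@Q0 runs 1, rem=3, I/O yield, promote→Q0. Q0=[P2] Q1=[P1,P4,P5] Q2=[]
t=22-23: P2@Q0 runs 1, rem=2, I/O yield, promote→Q0. Q0=[P2] Q1=[P1,P4,P5] Q2=[]
t=23-24: P2@Q0 runs 1, rem=1, I/O yield, promote→Q0. Q0=[P2] Q1=[P1,P4,P5] Q2=[]
t=24-25: P2@Q0 runs 1, rem=0, completes. Q0=[] Q1=[P1,P4,P5] Q2=[]
t=25-28: P1@Q1 runs 3, rem=1, I/O yield, promote→Q0. Q0=[P1] Q1=[P4,P5] Q2=[]
t=28-29: P1@Q0 runs 1, rem=0, completes. Q0=[] Q1=[P4,P5] Q2=[]
t=29-33: P4@Q1 runs 4, rem=9, quantum used, demote→Q2. Q0=[] Q1=[P5] Q2=[P4]
t=33-37: P5@Q1 runs 4, rem=0, completes. Q0=[] Q1=[] Q2=[P4]
t=37-45: P4@Q2 runs 8, rem=1, quantum used, demote→Q2. Q0=[] Q1=[] Q2=[P4]
t=45-46: P4@Q2 runs 1, rem=0, completes. Q0=[] Q1=[] Q2=[]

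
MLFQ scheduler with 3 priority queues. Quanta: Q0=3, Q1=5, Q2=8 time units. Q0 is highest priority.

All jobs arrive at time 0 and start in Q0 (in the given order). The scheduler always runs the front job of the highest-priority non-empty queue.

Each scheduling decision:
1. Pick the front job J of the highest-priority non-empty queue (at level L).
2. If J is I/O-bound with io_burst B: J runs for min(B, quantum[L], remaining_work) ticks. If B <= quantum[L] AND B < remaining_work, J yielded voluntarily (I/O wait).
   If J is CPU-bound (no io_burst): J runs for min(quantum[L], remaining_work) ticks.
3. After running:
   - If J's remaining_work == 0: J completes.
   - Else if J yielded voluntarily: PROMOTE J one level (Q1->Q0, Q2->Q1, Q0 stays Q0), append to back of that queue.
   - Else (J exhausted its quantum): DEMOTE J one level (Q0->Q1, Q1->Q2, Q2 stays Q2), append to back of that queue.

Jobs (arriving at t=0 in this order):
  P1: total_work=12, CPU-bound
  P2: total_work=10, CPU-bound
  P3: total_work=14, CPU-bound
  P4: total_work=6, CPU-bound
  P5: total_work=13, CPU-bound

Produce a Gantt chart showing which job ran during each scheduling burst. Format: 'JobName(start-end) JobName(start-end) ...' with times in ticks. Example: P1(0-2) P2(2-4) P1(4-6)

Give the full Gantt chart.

t=0-3: P1@Q0 runs 3, rem=9, quantum used, demote→Q1. Q0=[P2,P3,P4,P5] Q1=[P1] Q2=[]
t=3-6: P2@Q0 runs 3, rem=7, quantum used, demote→Q1. Q0=[P3,P4,P5] Q1=[P1,P2] Q2=[]
t=6-9: P3@Q0 runs 3, rem=11, quantum used, demote→Q1. Q0=[P4,P5] Q1=[P1,P2,P3] Q2=[]
t=9-12: P4@Q0 runs 3, rem=3, quantum used, demote→Q1. Q0=[P5] Q1=[P1,P2,P3,P4] Q2=[]
t=12-15: P5@Q0 runs 3, rem=10, quantum used, demote→Q1. Q0=[] Q1=[P1,P2,P3,P4,P5] Q2=[]
t=15-20: P1@Q1 runs 5, rem=4, quantum used, demote→Q2. Q0=[] Q1=[P2,P3,P4,P5] Q2=[P1]
t=20-25: P2@Q1 runs 5, rem=2, quantum used, demote→Q2. Q0=[] Q1=[P3,P4,P5] Q2=[P1,P2]
t=25-30: P3@Q1 runs 5, rem=6, quantum used, demote→Q2. Q0=[] Q1=[P4,P5] Q2=[P1,P2,P3]
t=30-33: P4@Q1 runs 3, rem=0, completes. Q0=[] Q1=[P5] Q2=[P1,P2,P3]
t=33-38: P5@Q1 runs 5, rem=5, quantum used, demote→Q2. Q0=[] Q1=[] Q2=[P1,P2,P3,P5]
t=38-42: P1@Q2 runs 4, rem=0, completes. Q0=[] Q1=[] Q2=[P2,P3,P5]
t=42-44: P2@Q2 runs 2, rem=0, completes. Q0=[] Q1=[] Q2=[P3,P5]
t=44-50: P3@Q2 runs 6, rem=0, completes. Q0=[] Q1=[] Q2=[P5]
t=50-55: P5@Q2 runs 5, rem=0, completes. Q0=[] Q1=[] Q2=[]

Answer: P1(0-3) P2(3-6) P3(6-9) P4(9-12) P5(12-15) P1(15-20) P2(20-25) P3(25-30) P4(30-33) P5(33-38) P1(38-42) P2(42-44) P3(44-50) P5(50-55)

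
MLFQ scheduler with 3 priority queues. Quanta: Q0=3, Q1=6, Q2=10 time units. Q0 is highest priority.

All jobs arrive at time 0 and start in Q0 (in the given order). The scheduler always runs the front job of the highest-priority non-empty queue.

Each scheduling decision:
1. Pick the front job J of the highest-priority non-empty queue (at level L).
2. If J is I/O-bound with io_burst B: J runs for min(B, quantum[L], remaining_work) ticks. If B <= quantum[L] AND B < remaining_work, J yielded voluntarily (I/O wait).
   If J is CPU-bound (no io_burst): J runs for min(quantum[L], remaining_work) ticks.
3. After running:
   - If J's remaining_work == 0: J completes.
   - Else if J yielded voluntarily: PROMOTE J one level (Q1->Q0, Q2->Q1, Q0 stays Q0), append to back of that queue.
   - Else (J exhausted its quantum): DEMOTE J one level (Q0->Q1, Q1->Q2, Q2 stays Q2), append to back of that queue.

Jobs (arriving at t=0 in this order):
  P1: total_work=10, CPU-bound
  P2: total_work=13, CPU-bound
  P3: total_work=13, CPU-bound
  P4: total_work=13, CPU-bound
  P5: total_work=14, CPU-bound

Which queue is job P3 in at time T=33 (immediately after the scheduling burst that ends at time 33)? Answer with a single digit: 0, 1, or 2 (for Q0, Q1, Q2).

t=0-3: P1@Q0 runs 3, rem=7, quantum used, demote→Q1. Q0=[P2,P3,P4,P5] Q1=[P1] Q2=[]
t=3-6: P2@Q0 runs 3, rem=10, quantum used, demote→Q1. Q0=[P3,P4,P5] Q1=[P1,P2] Q2=[]
t=6-9: P3@Q0 runs 3, rem=10, quantum used, demote→Q1. Q0=[P4,P5] Q1=[P1,P2,P3] Q2=[]
t=9-12: P4@Q0 runs 3, rem=10, quantum used, demote→Q1. Q0=[P5] Q1=[P1,P2,P3,P4] Q2=[]
t=12-15: P5@Q0 runs 3, rem=11, quantum used, demote→Q1. Q0=[] Q1=[P1,P2,P3,P4,P5] Q2=[]
t=15-21: P1@Q1 runs 6, rem=1, quantum used, demote→Q2. Q0=[] Q1=[P2,P3,P4,P5] Q2=[P1]
t=21-27: P2@Q1 runs 6, rem=4, quantum used, demote→Q2. Q0=[] Q1=[P3,P4,P5] Q2=[P1,P2]
t=27-33: P3@Q1 runs 6, rem=4, quantum used, demote→Q2. Q0=[] Q1=[P4,P5] Q2=[P1,P2,P3]
t=33-39: P4@Q1 runs 6, rem=4, quantum used, demote→Q2. Q0=[] Q1=[P5] Q2=[P1,P2,P3,P4]
t=39-45: P5@Q1 runs 6, rem=5, quantum used, demote→Q2. Q0=[] Q1=[] Q2=[P1,P2,P3,P4,P5]
t=45-46: P1@Q2 runs 1, rem=0, completes. Q0=[] Q1=[] Q2=[P2,P3,P4,P5]
t=46-50: P2@Q2 runs 4, rem=0, completes. Q0=[] Q1=[] Q2=[P3,P4,P5]
t=50-54: P3@Q2 runs 4, rem=0, completes. Q0=[] Q1=[] Q2=[P4,P5]
t=54-58: P4@Q2 runs 4, rem=0, completes. Q0=[] Q1=[] Q2=[P5]
t=58-63: P5@Q2 runs 5, rem=0, completes. Q0=[] Q1=[] Q2=[]

Answer: 2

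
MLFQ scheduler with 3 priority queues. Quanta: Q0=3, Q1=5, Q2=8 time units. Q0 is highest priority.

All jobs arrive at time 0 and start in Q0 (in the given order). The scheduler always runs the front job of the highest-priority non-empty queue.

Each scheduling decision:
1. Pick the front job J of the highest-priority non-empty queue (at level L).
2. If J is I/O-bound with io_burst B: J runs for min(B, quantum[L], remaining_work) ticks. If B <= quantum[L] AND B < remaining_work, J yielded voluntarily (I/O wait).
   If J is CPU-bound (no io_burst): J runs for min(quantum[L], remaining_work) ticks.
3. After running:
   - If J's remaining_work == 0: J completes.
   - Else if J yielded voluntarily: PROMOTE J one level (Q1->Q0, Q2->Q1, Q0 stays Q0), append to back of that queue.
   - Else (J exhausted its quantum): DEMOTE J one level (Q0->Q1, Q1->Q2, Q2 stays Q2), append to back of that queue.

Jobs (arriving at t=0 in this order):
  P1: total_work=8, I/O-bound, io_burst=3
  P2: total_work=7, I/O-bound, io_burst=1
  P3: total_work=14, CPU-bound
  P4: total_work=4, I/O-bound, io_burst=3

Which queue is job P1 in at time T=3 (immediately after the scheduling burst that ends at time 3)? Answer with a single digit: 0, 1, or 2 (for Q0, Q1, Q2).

Answer: 0

Derivation:
t=0-3: P1@Q0 runs 3, rem=5, I/O yield, promote→Q0. Q0=[P2,P3,P4,P1] Q1=[] Q2=[]
t=3-4: P2@Q0 runs 1, rem=6, I/O yield, promote→Q0. Q0=[P3,P4,P1,P2] Q1=[] Q2=[]
t=4-7: P3@Q0 runs 3, rem=11, quantum used, demote→Q1. Q0=[P4,P1,P2] Q1=[P3] Q2=[]
t=7-10: P4@Q0 runs 3, rem=1, I/O yield, promote→Q0. Q0=[P1,P2,P4] Q1=[P3] Q2=[]
t=10-13: P1@Q0 runs 3, rem=2, I/O yield, promote→Q0. Q0=[P2,P4,P1] Q1=[P3] Q2=[]
t=13-14: P2@Q0 runs 1, rem=5, I/O yield, promote→Q0. Q0=[P4,P1,P2] Q1=[P3] Q2=[]
t=14-15: P4@Q0 runs 1, rem=0, completes. Q0=[P1,P2] Q1=[P3] Q2=[]
t=15-17: P1@Q0 runs 2, rem=0, completes. Q0=[P2] Q1=[P3] Q2=[]
t=17-18: P2@Q0 runs 1, rem=4, I/O yield, promote→Q0. Q0=[P2] Q1=[P3] Q2=[]
t=18-19: P2@Q0 runs 1, rem=3, I/O yield, promote→Q0. Q0=[P2] Q1=[P3] Q2=[]
t=19-20: P2@Q0 runs 1, rem=2, I/O yield, promote→Q0. Q0=[P2] Q1=[P3] Q2=[]
t=20-21: P2@Q0 runs 1, rem=1, I/O yield, promote→Q0. Q0=[P2] Q1=[P3] Q2=[]
t=21-22: P2@Q0 runs 1, rem=0, completes. Q0=[] Q1=[P3] Q2=[]
t=22-27: P3@Q1 runs 5, rem=6, quantum used, demote→Q2. Q0=[] Q1=[] Q2=[P3]
t=27-33: P3@Q2 runs 6, rem=0, completes. Q0=[] Q1=[] Q2=[]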